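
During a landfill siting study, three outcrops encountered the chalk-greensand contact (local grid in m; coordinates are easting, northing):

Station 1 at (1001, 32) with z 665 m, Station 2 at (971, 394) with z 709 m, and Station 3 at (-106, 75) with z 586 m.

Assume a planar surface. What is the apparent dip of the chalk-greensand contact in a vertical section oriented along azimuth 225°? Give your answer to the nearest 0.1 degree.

8.2°

Let the plane be z = a·easting + b·northing + c.
Station 2−Station 1: −30a + 362b = 44;  Station 3−Station 1: −1107a + 43b = −79.
Solving gives a = 0.07633, b = 0.12787.
Unit vector along 225° is (sin 225°, cos 225°) = (-0.7071, -0.7071).
Slope in that direction = a·(-0.7071) + b·(-0.7071) = −0.14439.
Apparent dip = arctan|0.14439| = 8.2° (true dip is 8.5°, so apparent ≤ true as expected).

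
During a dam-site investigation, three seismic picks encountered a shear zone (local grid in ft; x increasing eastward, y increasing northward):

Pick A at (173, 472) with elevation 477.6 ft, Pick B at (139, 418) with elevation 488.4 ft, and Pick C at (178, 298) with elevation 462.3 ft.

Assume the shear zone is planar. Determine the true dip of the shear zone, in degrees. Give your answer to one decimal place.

Two edge vectors: Pick A→Pick B = (-34, -54, 10.8), Pick A→Pick C = (5, -174, -15.3).
Normal n = (Pick A→Pick B) × (Pick A→Pick C) = (2705.4, -466.2, 6186).
So ∂z/∂x = −n_x/n_z = −0.43734 and ∂z/∂y = −n_y/n_z = 0.07536.
Gradient magnitude |∇z| = √(a² + b²) = √(0.19127 + 0.00568) = 0.44379.
True dip = arctan(0.44379) = 23.9°, dipping toward E (azimuth ≈ 100°).

23.9°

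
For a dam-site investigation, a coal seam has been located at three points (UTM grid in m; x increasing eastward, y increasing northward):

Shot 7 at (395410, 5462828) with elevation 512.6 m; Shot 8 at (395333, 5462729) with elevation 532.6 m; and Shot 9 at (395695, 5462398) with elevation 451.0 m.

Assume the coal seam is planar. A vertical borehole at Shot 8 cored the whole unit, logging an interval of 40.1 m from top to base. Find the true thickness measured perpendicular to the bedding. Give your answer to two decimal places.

Let the plane be z = a·x + b·y + c.
Shot 8−Shot 7: −77a − 99b = 20;  Shot 9−Shot 7: 285a − 430b = −61.6.
Solving gives a = −0.23968, b = −0.01560.
|∇z| = √(a²+b²) = 0.24019, so dip δ = arctan(0.24019) = 13.51°.
True thickness = vertical thickness × cos δ = 40.1 × cos 13.51° = 38.99 m.

38.99 m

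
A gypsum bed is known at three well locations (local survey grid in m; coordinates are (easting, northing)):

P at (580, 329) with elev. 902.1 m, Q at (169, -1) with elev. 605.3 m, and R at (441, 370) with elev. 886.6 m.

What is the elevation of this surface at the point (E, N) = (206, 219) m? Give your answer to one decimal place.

737.9 m

Let the plane be z = a·E + b·N + c.
Q−P: −411a − 330b = −296.8;  R−P: −139a + 41b = −15.5.
Solving gives a = 0.27557, b = 0.55619.
Then c = 902.1 − a·580 − b·329 = 559.29.
At (206, 219): z = 56.8 + 121.8 + 559.29 = 737.9 m.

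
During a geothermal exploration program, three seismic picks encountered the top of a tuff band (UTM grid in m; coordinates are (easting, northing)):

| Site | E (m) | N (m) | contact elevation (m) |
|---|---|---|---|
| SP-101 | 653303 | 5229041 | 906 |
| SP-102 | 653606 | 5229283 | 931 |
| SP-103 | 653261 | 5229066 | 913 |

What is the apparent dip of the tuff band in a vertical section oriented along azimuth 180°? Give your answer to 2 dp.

Two edge vectors: SP-101→SP-102 = (303, 242, 25), SP-101→SP-103 = (-42, 25, 7).
Normal n = (SP-101→SP-102) × (SP-101→SP-103) = (1069, -3171, 17739).
So ∂z/∂E = −n_x/n_z = −0.06026 and ∂z/∂N = −n_y/n_z = 0.17876.
Unit vector along 180° is (sin 180°, cos 180°) = (0.0000, -1.0000).
Slope in that direction = a·(0.0000) + b·(-1.0000) = −0.17876.
Apparent dip = arctan|0.17876| = 10.14° (true dip is 10.7°, so apparent ≤ true as expected).

10.14°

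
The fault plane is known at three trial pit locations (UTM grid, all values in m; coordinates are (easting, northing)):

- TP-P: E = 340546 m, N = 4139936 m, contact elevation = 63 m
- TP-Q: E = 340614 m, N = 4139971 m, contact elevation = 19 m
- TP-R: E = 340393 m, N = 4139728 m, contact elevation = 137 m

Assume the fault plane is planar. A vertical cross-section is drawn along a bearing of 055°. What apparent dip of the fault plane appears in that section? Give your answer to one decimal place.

Let the plane be z = a·E + b·N + c.
TP-Q−TP-P: 68a + 35b = −44;  TP-R−TP-P: −153a − 208b = 74.
Solving gives a = −0.74662, b = 0.19342.
Unit vector along 055° is (sin 55°, cos 55°) = (0.8192, 0.5736).
Slope in that direction = a·(0.8192) + b·(0.5736) = −0.50065.
Apparent dip = arctan|0.50065| = 26.6° (true dip is 37.6°, so apparent ≤ true as expected).

26.6°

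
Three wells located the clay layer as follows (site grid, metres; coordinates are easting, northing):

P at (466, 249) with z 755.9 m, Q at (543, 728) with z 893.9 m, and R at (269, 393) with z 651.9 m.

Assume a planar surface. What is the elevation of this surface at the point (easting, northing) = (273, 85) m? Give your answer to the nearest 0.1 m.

598.5 m

Let the plane be z = a·easting + b·northing + c.
Q−P: 77a + 479b = 138;  R−P: −197a + 144b = −104.
Solving gives a = 0.66086, b = 0.18187.
Then c = 755.9 − a·466 − b·249 = 402.66.
At (273, 85): z = 180.4 + 15.5 + 402.66 = 598.5 m.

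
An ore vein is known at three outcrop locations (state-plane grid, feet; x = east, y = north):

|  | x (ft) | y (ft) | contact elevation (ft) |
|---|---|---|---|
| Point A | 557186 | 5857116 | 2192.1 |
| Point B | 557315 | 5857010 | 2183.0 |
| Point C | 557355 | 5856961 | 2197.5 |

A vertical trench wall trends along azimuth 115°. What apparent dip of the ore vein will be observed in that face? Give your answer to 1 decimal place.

Two edge vectors: Point A→Point B = (129, -106, -9.1), Point A→Point C = (169, -155, 5.4).
Normal n = (Point A→Point B) × (Point A→Point C) = (-1982.9, -2234.5, -2081).
So ∂z/∂x = −n_x/n_z = −0.95286 and ∂z/∂y = −n_y/n_z = −1.07376.
Unit vector along 115° is (sin 115°, cos 115°) = (0.9063, -0.4226).
Slope in that direction = a·(0.9063) + b·(-0.4226) = −0.40979.
Apparent dip = arctan|0.40979| = 22.3° (true dip is 55.1°, so apparent ≤ true as expected).

22.3°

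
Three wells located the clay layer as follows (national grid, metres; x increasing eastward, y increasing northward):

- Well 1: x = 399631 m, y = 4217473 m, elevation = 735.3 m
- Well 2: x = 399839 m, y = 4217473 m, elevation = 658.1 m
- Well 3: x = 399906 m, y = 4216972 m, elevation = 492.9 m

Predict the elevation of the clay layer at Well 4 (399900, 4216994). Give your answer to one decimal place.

Two edge vectors: Well 1→Well 2 = (208, 0, -77.2), Well 1→Well 3 = (275, -501, -242.4).
Normal n = (Well 1→Well 2) × (Well 1→Well 3) = (-38677.2, 29189.2, -104208).
So ∂z/∂x = −n_x/n_z = −0.371153846 and ∂z/∂y = −n_y/n_z = 0.280105174.
Intercept c from Well 1: 735.3 + 148324.58 − 1181336.01 = −1032276.13.
At (399900, 4216994): z = −148424.4 + 1181201.8 − 1032276.13 = 501.3 m.

501.3 m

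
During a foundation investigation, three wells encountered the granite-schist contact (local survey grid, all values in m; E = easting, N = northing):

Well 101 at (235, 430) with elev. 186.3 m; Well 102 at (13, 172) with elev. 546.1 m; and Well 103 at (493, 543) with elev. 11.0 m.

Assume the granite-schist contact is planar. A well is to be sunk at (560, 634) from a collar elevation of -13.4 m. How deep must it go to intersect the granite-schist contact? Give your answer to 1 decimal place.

Let the plane be z = a·E + b·N + c.
Well 102−Well 101: −222a − 258b = 359.8;  Well 103−Well 101: 258a + 113b = −175.3.
Solving gives a = −0.11018, b = −1.29977.
Then c = 186.3 − a·235 − b·430 = 771.09.
At (560, 634): z_contact = −61.70 − 824.05 + 771.09 = -114.66 m.
Depth below ground = -13.4 − (-114.66) = 101.3 m.

101.3 m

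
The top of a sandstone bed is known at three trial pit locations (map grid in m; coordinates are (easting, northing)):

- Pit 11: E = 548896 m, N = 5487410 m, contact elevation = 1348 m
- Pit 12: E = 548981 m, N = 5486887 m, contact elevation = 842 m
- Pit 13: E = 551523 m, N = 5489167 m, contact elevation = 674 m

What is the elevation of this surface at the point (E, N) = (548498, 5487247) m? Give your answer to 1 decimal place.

Let the plane be z = a·E + b·N + c.
Pit 12−Pit 11: 85a − 523b = −506;  Pit 13−Pit 11: 2627a + 1757b = −674.
Solving gives a = −0.815053970, b = 0.835029470.
Then c = 1348 − a·548896 − b·5487410 = −4133421.20.
At (548498, 5487247): z = −447055.5 + 4582013.0 − 4133421.20 = 1536.3 m.

1536.3 m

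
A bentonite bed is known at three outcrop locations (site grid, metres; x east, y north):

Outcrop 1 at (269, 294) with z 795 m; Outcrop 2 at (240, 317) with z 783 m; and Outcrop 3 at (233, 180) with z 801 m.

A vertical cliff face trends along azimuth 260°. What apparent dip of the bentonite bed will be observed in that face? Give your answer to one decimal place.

Two edge vectors: Outcrop 1→Outcrop 2 = (-29, 23, -12), Outcrop 1→Outcrop 3 = (-36, -114, 6).
Normal n = (Outcrop 1→Outcrop 2) × (Outcrop 1→Outcrop 3) = (-1230, 606, 4134).
So ∂z/∂x = −n_x/n_z = 0.29753 and ∂z/∂y = −n_y/n_z = −0.14659.
Unit vector along 260° is (sin 260°, cos 260°) = (-0.9848, -0.1736).
Slope in that direction = a·(-0.9848) + b·(-0.1736) = −0.26756.
Apparent dip = arctan|0.26756| = 15.0° (true dip is 18.3°, so apparent ≤ true as expected).

15.0°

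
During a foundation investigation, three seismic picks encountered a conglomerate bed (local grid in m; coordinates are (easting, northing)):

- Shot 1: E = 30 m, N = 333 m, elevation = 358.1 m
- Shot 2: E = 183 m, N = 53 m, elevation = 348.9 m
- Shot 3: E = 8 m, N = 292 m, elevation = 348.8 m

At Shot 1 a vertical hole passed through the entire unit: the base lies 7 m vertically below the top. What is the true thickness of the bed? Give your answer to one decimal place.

6.8 m

Let the plane be z = a·E + b·N + c.
Shot 2−Shot 1: 153a − 280b = −9.2;  Shot 3−Shot 1: −22a − 41b = −9.3.
Solving gives a = 0.17910, b = 0.13072.
|∇z| = √(a²+b²) = 0.22174, so dip δ = arctan(0.22174) = 12.50°.
True thickness = vertical thickness × cos δ = 7 × cos 12.50° = 6.8 m.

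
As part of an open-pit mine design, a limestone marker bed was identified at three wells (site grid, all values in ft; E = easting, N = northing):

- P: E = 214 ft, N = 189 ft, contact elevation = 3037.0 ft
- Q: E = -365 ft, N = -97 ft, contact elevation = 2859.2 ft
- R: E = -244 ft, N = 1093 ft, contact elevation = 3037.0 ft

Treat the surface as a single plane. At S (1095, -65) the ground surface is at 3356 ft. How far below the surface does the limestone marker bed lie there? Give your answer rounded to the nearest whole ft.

Let the plane be z = a·E + b·N + c.
Q−P: −579a − 286b = −177.8;  R−P: −458a + 904b = 0.
Solving gives a = 0.24561, b = 0.12444.
Then c = 3037 − a·214 − b·189 = 2960.92.
At (1095, -65): z_contact = 268.9 − 8.1 + 2960.92 = 3221.8 ft.
Depth below ground = 3356 − 3221.8 = 134 ft.

134 ft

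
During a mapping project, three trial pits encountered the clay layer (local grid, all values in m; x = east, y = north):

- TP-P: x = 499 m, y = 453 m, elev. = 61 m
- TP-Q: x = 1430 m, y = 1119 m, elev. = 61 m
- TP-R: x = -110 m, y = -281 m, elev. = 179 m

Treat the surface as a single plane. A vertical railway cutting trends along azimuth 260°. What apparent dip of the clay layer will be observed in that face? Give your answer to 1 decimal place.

11.9°

Let the plane be z = a·x + b·y + c.
TP-Q−TP-P: 931a + 666b = 0;  TP-R−TP-P: −609a − 734b = 118.
Solving gives a = 0.28293, b = −0.39551.
Unit vector along 260° is (sin 260°, cos 260°) = (-0.9848, -0.1736).
Slope in that direction = a·(-0.9848) + b·(-0.1736) = −0.20996.
Apparent dip = arctan|0.20996| = 11.9° (true dip is 25.9°, so apparent ≤ true as expected).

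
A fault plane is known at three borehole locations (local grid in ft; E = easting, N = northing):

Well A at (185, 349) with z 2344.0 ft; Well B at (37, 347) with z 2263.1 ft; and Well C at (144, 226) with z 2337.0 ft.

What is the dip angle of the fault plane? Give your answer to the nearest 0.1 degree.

29.4°

Two edge vectors: Well A→Well B = (-148, -2, -80.9), Well A→Well C = (-41, -123, -7).
Normal n = (Well A→Well B) × (Well A→Well C) = (-9936.7, 2280.9, 18122).
So ∂z/∂E = −n_x/n_z = 0.54832 and ∂z/∂N = −n_y/n_z = −0.12586.
Gradient magnitude |∇z| = √(a² + b²) = √(0.30066 + 0.01584) = 0.56258.
True dip = arctan(0.56258) = 29.4°, dipping toward WNW (azimuth ≈ 283°).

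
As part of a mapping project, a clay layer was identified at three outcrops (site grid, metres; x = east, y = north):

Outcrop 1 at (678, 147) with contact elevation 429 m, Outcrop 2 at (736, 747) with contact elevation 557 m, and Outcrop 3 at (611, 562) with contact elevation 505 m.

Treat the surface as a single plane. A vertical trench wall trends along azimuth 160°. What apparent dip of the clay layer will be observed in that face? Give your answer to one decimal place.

8.5°

Two edge vectors: Outcrop 1→Outcrop 2 = (58, 600, 128), Outcrop 1→Outcrop 3 = (-67, 415, 76).
Normal n = (Outcrop 1→Outcrop 2) × (Outcrop 1→Outcrop 3) = (-7520, -12984, 64270).
So ∂z/∂x = −n_x/n_z = 0.11701 and ∂z/∂y = −n_y/n_z = 0.20202.
Unit vector along 160° is (sin 160°, cos 160°) = (0.3420, -0.9397).
Slope in that direction = a·(0.3420) + b·(-0.9397) = −0.14982.
Apparent dip = arctan|0.14982| = 8.5° (true dip is 13.1°, so apparent ≤ true as expected).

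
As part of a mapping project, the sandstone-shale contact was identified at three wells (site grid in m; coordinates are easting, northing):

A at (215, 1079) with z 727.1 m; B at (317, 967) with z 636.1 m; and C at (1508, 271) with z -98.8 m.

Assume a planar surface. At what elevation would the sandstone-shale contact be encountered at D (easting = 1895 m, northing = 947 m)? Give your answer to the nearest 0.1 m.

Two edge vectors: A→B = (102, -112, -91), A→C = (1293, -808, -825.9).
Normal n = (A→B) × (A→C) = (18972.8, -33421.2, 62400).
So ∂z/∂easting = −n_x/n_z = −0.304051 and ∂z/∂northing = −n_y/n_z = 0.535596.
Intercept c from A: 727.1 + 65.37 − 577.91 = 214.56.
At (1895, 947): z = −576.2 + 507.2 + 214.56 = 145.6 m.

145.6 m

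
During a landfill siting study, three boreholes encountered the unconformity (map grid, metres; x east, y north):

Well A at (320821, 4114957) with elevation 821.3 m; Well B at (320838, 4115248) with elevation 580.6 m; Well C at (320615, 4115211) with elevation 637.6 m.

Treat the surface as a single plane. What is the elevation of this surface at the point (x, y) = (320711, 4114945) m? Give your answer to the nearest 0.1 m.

844.3 m

Two edge vectors: Well A→Well B = (17, 291, -240.7), Well A→Well C = (-206, 254, -183.7).
Normal n = (Well A→Well B) × (Well A→Well C) = (7681.1, 52707.1, 64264).
So ∂z/∂x = −n_x/n_z = −0.119524150 and ∂z/∂y = −n_y/n_z = −0.820165256.
Intercept c from Well A: 821.3 + 38345.86 + 3374944.76 = 3414111.92.
At (320711, 4114945): z = −38332.7 − 3374934.9 + 3414111.92 = 844.3 m.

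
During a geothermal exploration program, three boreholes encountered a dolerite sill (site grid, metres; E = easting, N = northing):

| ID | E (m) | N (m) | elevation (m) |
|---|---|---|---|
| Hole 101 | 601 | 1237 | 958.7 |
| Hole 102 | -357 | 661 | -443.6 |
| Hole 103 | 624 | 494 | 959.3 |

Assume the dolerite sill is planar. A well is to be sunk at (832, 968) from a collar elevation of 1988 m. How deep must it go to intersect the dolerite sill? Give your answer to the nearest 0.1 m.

709.0 m

Let the plane be z = a·E + b·N + c.
Hole 102−Hole 101: −958a − 576b = −1402.3;  Hole 103−Hole 101: 23a − 743b = 0.6.
Solving gives a = 1.437509, b = 0.043691.
Then c = 958.7 − a·601 − b·1237 = 40.71.
At (832, 968): z_contact = 1196.01 + 42.29 + 40.71 = 1279.01 m.
Depth below ground = 1988 − 1279.01 = 709.0 m.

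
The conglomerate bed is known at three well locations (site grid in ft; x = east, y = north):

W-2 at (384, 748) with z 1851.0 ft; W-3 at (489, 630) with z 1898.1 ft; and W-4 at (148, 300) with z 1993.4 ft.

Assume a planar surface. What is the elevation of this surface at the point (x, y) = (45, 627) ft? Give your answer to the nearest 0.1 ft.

Let the plane be z = a·x + b·y + c.
W-3−W-2: 105a − 118b = 47.1;  W-4−W-2: −236a − 448b = 142.4.
Solving gives a = 0.05739, b = −0.34809.
Then c = 1851 − a·384 − b·748 = 2089.33.
At (45, 627): z = 2.6 − 218.3 + 2089.33 = 1873.7 ft.

1873.7 ft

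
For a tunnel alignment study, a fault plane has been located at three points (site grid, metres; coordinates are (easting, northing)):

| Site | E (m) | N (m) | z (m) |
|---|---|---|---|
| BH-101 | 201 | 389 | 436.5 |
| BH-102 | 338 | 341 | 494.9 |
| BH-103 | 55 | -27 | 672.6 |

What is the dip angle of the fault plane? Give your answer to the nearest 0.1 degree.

33.8°

Two edge vectors: BH-101→BH-102 = (137, -48, 58.4), BH-101→BH-103 = (-146, -416, 236.1).
Normal n = (BH-101→BH-102) × (BH-101→BH-103) = (12961.6, -40872.1, -64000).
So ∂z/∂E = −n_x/n_z = 0.20252 and ∂z/∂N = −n_y/n_z = −0.63863.
Gradient magnitude |∇z| = √(a² + b²) = √(0.04102 + 0.40784) = 0.66997.
True dip = arctan(0.66997) = 33.8°, dipping toward NNW (azimuth ≈ 342°).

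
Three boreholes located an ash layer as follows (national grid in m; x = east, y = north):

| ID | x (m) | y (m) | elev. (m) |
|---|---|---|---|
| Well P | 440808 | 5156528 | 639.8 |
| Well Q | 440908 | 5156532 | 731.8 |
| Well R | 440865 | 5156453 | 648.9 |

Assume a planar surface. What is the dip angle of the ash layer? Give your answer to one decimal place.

46.6°

Let the plane be z = a·x + b·y + c.
Well Q−Well P: 100a + 4b = 92;  Well R−Well P: 57a − 75b = 9.1.
Solving gives a = 0.89757, b = 0.56082.
Gradient magnitude |∇z| = √(a² + b²) = √(0.80563 + 0.31452) = 1.05837.
True dip = arctan(1.05837) = 46.6°, dipping toward WSW (azimuth ≈ 238°).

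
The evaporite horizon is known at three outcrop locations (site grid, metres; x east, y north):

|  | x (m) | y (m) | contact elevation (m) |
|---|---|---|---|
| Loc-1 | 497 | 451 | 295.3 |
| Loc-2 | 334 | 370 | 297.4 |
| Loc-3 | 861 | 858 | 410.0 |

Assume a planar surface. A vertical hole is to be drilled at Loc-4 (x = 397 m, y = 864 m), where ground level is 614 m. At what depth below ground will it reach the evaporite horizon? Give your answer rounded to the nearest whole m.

Let the plane be z = a·x + b·y + c.
Loc-2−Loc-1: −163a − 81b = 2.1;  Loc-3−Loc-1: 364a + 407b = 114.7.
Solving gives a = −0.27526, b = 0.52800.
Then c = 295.3 − a·497 − b·451 = 193.98.
At (397, 864): z_contact = −109.3 + 456.2 + 193.98 = 540.9 m.
Depth below ground = 614 − 540.9 = 73 m.

73 m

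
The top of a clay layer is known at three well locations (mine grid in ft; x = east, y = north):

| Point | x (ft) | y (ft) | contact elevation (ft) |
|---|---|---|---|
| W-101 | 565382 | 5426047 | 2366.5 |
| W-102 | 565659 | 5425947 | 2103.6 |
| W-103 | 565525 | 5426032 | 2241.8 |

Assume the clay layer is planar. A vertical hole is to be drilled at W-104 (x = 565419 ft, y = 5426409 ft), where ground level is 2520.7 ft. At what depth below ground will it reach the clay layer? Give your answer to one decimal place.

Two edge vectors: W-101→W-102 = (277, -100, -262.9), W-101→W-103 = (143, -15, -124.7).
Normal n = (W-101→W-102) × (W-101→W-103) = (8526.5, -3052.8, 10145).
So ∂z/∂x = −n_x/n_z = −0.840463282 and ∂z/∂y = −n_y/n_z = 0.300916708.
Intercept c from W-101: 2366.5 + 475182.81 − 1632788.20 = −1155238.89.
At (565419, 5426409): z_contact = −475213.91 + 1632897.13 − 1155238.89 = 2444.33 ft.
Depth below ground = 2520.7 − 2444.33 = 76.4 ft.

76.4 ft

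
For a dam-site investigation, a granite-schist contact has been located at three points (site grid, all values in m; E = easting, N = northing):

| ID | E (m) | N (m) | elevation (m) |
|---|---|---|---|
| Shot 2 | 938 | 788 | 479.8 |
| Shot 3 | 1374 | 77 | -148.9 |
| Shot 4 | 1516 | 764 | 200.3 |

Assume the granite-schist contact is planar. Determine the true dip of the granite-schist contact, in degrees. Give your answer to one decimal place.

37.1°

Let the plane be z = a·E + b·N + c.
Shot 3−Shot 2: 436a − 711b = −628.7;  Shot 4−Shot 2: 578a − 24b = −279.5.
Solving gives a = −0.45852, b = 0.60307.
Gradient magnitude |∇z| = √(a² + b²) = √(0.21024 + 0.36370) = 0.75759.
True dip = arctan(0.75759) = 37.1°, dipping toward SE (azimuth ≈ 143°).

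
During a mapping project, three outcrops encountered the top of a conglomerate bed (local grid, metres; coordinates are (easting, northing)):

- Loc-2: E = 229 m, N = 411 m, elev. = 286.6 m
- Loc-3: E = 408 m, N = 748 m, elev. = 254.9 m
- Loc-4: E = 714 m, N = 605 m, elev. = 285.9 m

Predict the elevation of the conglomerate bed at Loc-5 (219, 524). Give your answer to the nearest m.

273 m

Let the plane be z = a·E + b·N + c.
Loc-3−Loc-2: 179a + 337b = −31.7;  Loc-4−Loc-2: 485a + 194b = −0.7.
Solving gives a = 0.04594, b = −0.11847.
Then c = 286.6 − a·229 − b·411 = 324.77.
At (219, 524): z = 10.1 − 62.1 + 324.77 = 272.8 m.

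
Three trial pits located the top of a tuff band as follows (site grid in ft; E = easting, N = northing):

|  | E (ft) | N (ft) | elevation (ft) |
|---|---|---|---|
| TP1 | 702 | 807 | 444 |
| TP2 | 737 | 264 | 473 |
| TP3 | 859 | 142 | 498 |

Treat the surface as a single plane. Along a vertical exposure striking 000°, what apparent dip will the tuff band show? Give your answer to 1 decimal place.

2.5°

Two edge vectors: TP1→TP2 = (35, -543, 29), TP1→TP3 = (157, -665, 54).
Normal n = (TP1→TP2) × (TP1→TP3) = (-10037, 2663, 61976).
So ∂z/∂E = −n_x/n_z = 0.16195 and ∂z/∂N = −n_y/n_z = −0.04297.
Unit vector along 000° is (sin 0°, cos 0°) = (0.0000, 1.0000).
Slope in that direction = a·(0.0000) + b·(1.0000) = −0.04297.
Apparent dip = arctan|0.04297| = 2.5° (true dip is 9.5°, so apparent ≤ true as expected).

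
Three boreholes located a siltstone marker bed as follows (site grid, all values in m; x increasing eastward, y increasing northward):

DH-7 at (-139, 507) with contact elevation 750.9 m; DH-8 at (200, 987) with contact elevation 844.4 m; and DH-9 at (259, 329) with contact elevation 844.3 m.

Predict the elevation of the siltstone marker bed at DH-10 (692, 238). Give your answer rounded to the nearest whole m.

948 m

Two edge vectors: DH-7→DH-8 = (339, 480, 93.5), DH-7→DH-9 = (398, -178, 93.4).
Normal n = (DH-7→DH-8) × (DH-7→DH-9) = (61475, 5550.4, -251382).
So ∂z/∂x = −n_x/n_z = 0.24455 and ∂z/∂y = −n_y/n_z = 0.02208.
Intercept c from DH-7: 750.9 + 33.99 − 11.19 = 773.70.
At (692, 238): z = 169.2 + 5.3 + 773.70 = 948.2 m.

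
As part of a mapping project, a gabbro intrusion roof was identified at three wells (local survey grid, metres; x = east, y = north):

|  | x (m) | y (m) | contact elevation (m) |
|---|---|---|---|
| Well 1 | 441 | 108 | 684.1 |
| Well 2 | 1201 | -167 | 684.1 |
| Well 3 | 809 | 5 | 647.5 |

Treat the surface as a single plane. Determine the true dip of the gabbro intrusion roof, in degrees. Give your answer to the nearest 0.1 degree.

52.2°

Two edge vectors: Well 1→Well 2 = (760, -275, 0), Well 1→Well 3 = (368, -103, -36.6).
Normal n = (Well 1→Well 2) × (Well 1→Well 3) = (10065, 27816, 22920).
So ∂z/∂x = −n_x/n_z = −0.43914 and ∂z/∂y = −n_y/n_z = −1.21361.
Gradient magnitude |∇z| = √(a² + b²) = √(0.19284 + 1.47286) = 1.29062.
True dip = arctan(1.29062) = 52.2°, dipping toward NNE (azimuth ≈ 020°).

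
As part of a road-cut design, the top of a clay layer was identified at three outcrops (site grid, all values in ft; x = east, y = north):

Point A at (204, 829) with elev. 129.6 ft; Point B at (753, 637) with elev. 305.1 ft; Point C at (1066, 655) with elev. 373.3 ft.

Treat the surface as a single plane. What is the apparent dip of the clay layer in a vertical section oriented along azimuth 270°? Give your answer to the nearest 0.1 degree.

Two edge vectors: Point A→Point B = (549, -192, 175.5), Point A→Point C = (862, -174, 243.7).
Normal n = (Point A→Point B) × (Point A→Point C) = (-16253.4, 17489.7, 69978).
So ∂z/∂x = −n_x/n_z = 0.23226 and ∂z/∂y = −n_y/n_z = −0.24993.
Unit vector along 270° is (sin 270°, cos 270°) = (-1.0000, -0.0000).
Slope in that direction = a·(-1.0000) + b·(-0.0000) = −0.23226.
Apparent dip = arctan|0.23226| = 13.1° (true dip is 18.8°, so apparent ≤ true as expected).

13.1°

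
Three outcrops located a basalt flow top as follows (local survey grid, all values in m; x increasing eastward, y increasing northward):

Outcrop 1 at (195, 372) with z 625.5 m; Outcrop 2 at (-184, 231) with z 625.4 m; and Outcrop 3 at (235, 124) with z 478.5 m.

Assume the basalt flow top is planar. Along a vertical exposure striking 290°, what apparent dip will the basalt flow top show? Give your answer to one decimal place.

Two edge vectors: Outcrop 1→Outcrop 2 = (-379, -141, -0.1), Outcrop 1→Outcrop 3 = (40, -248, -147).
Normal n = (Outcrop 1→Outcrop 2) × (Outcrop 1→Outcrop 3) = (20702.2, -55717, 99632).
So ∂z/∂x = −n_x/n_z = −0.20779 and ∂z/∂y = −n_y/n_z = 0.55923.
Unit vector along 290° is (sin 290°, cos 290°) = (-0.9397, 0.3420).
Slope in that direction = a·(-0.9397) + b·(0.3420) = 0.38652.
Apparent dip = arctan|0.38652| = 21.1° (true dip is 30.8°, so apparent ≤ true as expected).

21.1°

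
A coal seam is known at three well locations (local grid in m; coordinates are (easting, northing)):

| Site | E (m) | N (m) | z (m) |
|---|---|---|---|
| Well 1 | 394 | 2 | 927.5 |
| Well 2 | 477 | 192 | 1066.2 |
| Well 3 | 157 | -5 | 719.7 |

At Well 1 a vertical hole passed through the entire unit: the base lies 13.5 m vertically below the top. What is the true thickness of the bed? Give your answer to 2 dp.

Let the plane be z = a·E + b·N + c.
Well 2−Well 1: 83a + 190b = 138.7;  Well 3−Well 1: −237a − 7b = −207.8.
Solving gives a = 0.86641, b = 0.35152.
|∇z| = √(a²+b²) = 0.93500, so dip δ = arctan(0.93500) = 43.08°.
True thickness = vertical thickness × cos δ = 13.5 × cos 43.08° = 9.86 m.

9.86 m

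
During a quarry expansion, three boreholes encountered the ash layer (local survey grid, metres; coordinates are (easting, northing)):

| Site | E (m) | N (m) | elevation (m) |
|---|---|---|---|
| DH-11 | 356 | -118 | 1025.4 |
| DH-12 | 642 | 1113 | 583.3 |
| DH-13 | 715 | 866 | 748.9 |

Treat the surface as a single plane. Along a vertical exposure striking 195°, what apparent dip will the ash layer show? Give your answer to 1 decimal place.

18.1°

Let the plane be z = a·E + b·N + c.
DH-12−DH-11: 286a + 1231b = −442.1;  DH-13−DH-11: 359a + 984b = −276.5.
Solving gives a = 0.58973, b = −0.49615.
Unit vector along 195° is (sin 195°, cos 195°) = (-0.2588, -0.9659).
Slope in that direction = a·(-0.2588) + b·(-0.9659) = 0.32661.
Apparent dip = arctan|0.32661| = 18.1° (true dip is 37.6°, so apparent ≤ true as expected).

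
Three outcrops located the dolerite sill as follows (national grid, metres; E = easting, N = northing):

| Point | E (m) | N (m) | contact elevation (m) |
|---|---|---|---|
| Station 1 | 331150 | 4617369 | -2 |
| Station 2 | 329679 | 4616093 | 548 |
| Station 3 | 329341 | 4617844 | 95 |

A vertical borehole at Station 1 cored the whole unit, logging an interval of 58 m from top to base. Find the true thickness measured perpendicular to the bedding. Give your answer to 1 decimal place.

55.4 m

Let the plane be z = a·E + b·N + c.
Station 2−Station 1: −1471a − 1276b = 550;  Station 3−Station 1: −1809a + 475b = 97.
Solving gives a = −0.12804, b = −0.28343.
|∇z| = √(a²+b²) = 0.31101, so dip δ = arctan(0.31101) = 17.28°.
True thickness = vertical thickness × cos δ = 58 × cos 17.28° = 55.4 m.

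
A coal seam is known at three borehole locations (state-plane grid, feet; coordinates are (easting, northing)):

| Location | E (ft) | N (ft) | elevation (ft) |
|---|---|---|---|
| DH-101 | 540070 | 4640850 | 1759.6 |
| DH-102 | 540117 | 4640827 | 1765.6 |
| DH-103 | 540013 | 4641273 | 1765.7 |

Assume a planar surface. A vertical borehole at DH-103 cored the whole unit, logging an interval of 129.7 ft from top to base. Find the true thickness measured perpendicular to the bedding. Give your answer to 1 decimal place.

Let the plane be z = a·E + b·N + c.
DH-102−DH-101: 47a − 23b = 6;  DH-103−DH-101: −57a + 423b = 6.1.
Solving gives a = 0.14423, b = 0.03386.
|∇z| = √(a²+b²) = 0.14815, so dip δ = arctan(0.14815) = 8.43°.
True thickness = vertical thickness × cos δ = 129.7 × cos 8.43° = 128.3 ft.

128.3 ft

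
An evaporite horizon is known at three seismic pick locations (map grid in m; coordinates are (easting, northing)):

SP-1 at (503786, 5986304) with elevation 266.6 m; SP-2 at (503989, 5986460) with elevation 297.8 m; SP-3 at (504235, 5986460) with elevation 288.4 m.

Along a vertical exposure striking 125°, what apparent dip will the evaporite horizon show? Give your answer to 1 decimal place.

Two edge vectors: SP-1→SP-2 = (203, 156, 31.2), SP-1→SP-3 = (449, 156, 21.8).
Normal n = (SP-1→SP-2) × (SP-1→SP-3) = (-1466.4, 9583.4, -38376).
So ∂z/∂E = −n_x/n_z = −0.03821 and ∂z/∂N = −n_y/n_z = 0.24972.
Unit vector along 125° is (sin 125°, cos 125°) = (0.8192, -0.5736).
Slope in that direction = a·(0.8192) + b·(-0.5736) = −0.17454.
Apparent dip = arctan|0.17454| = 9.9° (true dip is 14.2°, so apparent ≤ true as expected).

9.9°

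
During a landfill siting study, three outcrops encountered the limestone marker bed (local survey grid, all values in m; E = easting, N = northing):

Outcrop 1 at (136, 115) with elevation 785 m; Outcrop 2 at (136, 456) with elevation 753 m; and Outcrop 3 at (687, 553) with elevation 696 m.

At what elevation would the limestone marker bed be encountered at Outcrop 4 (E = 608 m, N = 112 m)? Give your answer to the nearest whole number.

Two edge vectors: Outcrop 1→Outcrop 2 = (0, 341, -32), Outcrop 1→Outcrop 3 = (551, 438, -89).
Normal n = (Outcrop 1→Outcrop 2) × (Outcrop 1→Outcrop 3) = (-16333, -17632, -187891).
So ∂z/∂E = −n_x/n_z = −0.08693 and ∂z/∂N = −n_y/n_z = −0.09384.
Intercept c from Outcrop 1: 785 + 11.82 + 10.79 = 807.61.
At (608, 112): z = −52.9 − 10.5 + 807.61 = 744.3 m.

744 m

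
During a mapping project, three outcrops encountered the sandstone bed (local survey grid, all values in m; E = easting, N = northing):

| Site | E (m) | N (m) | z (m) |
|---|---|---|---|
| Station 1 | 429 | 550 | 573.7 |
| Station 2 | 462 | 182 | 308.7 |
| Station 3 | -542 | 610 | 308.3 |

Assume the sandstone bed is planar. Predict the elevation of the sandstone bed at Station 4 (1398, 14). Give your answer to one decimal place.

Let the plane be z = a·E + b·N + c.
Station 2−Station 1: 33a − 368b = −265;  Station 3−Station 1: −971a + 60b = −265.4.
Solving gives a = 0.319594, b = 0.748768.
Then c = 573.7 − a·429 − b·550 = 24.77.
At (1398, 14): z = 446.8 + 10.5 + 24.77 = 482.0 m.

482.0 m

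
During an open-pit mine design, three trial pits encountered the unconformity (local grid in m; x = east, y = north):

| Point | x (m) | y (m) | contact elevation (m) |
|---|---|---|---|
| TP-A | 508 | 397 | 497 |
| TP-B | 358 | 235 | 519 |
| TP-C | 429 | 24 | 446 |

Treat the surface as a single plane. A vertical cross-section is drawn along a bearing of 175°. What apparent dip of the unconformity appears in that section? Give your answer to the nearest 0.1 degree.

14.0°

Let the plane be z = a·x + b·y + c.
TP-B−TP-A: −150a − 162b = 22;  TP-C−TP-A: −79a − 373b = −51.
Solving gives a = −0.38163, b = 0.21756.
Unit vector along 175° is (sin 175°, cos 175°) = (0.0872, -0.9962).
Slope in that direction = a·(0.0872) + b·(-0.9962) = −0.24999.
Apparent dip = arctan|0.24999| = 14.0° (true dip is 23.7°, so apparent ≤ true as expected).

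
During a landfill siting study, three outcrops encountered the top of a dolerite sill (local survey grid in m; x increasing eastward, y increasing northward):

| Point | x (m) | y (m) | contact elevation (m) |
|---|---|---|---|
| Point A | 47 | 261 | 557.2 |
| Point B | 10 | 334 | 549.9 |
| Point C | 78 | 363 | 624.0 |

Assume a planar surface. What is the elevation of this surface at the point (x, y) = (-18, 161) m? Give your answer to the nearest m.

459 m

Two edge vectors: Point A→Point B = (-37, 73, -7.3), Point A→Point C = (31, 102, 66.8).
Normal n = (Point A→Point B) × (Point A→Point C) = (5621, 2245.3, -6037).
So ∂z/∂x = −n_x/n_z = 0.93109 and ∂z/∂y = −n_y/n_z = 0.37192.
Intercept c from Point A: 557.2 − 43.76 − 97.07 = 416.37.
At (-18, 161): z = −16.8 + 59.9 + 416.37 = 459.5 m.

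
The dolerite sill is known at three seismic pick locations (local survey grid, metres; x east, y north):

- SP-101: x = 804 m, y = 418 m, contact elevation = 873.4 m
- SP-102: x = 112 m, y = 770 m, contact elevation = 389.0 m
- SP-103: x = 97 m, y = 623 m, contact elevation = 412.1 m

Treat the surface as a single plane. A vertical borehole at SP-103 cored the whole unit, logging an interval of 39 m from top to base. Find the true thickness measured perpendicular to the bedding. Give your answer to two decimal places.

33.02 m

Two edge vectors: SP-101→SP-102 = (-692, 352, -484.4), SP-101→SP-103 = (-707, 205, -461.3).
Normal n = (SP-101→SP-102) × (SP-101→SP-103) = (-63075.6, 23251.2, 107004).
So ∂z/∂x = −n_x/n_z = 0.58947 and ∂z/∂y = −n_y/n_z = −0.21729.
|∇z| = √(a²+b²) = 0.62824, so dip δ = arctan(0.62824) = 32.14°.
True thickness = vertical thickness × cos δ = 39 × cos 32.14° = 33.02 m.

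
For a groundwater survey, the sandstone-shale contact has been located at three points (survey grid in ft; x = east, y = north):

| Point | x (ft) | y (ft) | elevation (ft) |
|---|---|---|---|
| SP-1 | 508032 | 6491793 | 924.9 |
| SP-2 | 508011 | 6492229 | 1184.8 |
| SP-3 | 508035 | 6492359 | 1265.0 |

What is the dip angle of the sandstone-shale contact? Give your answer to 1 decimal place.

31.3°

Let the plane be z = a·x + b·y + c.
SP-2−SP-1: −21a + 436b = 259.9;  SP-3−SP-1: 3a + 566b = 340.1.
Solving gives a = 0.08945, b = 0.60041.
Gradient magnitude |∇z| = √(a² + b²) = √(0.00800 + 0.36049) = 0.60704.
True dip = arctan(0.60704) = 31.3°, dipping toward S (azimuth ≈ 188°).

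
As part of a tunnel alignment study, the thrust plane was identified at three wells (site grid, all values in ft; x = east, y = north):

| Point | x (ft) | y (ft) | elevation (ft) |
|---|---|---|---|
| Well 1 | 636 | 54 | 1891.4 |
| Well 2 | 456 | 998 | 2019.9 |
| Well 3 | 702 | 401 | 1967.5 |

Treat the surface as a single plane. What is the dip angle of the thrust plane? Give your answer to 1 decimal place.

Let the plane be z = a·x + b·y + c.
Well 2−Well 1: −180a + 944b = 128.5;  Well 3−Well 1: 66a + 347b = 76.1.
Solving gives a = 0.21840, b = 0.17777.
Gradient magnitude |∇z| = √(a² + b²) = √(0.04770 + 0.03160) = 0.28161.
True dip = arctan(0.28161) = 15.7°, dipping toward SW (azimuth ≈ 231°).

15.7°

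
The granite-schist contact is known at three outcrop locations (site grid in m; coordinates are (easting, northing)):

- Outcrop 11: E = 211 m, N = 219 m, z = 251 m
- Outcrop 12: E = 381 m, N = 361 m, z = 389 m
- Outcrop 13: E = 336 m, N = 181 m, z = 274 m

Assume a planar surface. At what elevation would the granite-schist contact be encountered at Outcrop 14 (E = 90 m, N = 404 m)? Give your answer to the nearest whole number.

310 m

Let the plane be z = a·E + b·N + c.
Outcrop 12−Outcrop 11: 170a + 142b = 138;  Outcrop 13−Outcrop 11: 125a − 38b = 23.
Solving gives a = 0.35151, b = 0.55101.
Then c = 251 − a·211 − b·219 = 56.16.
At (90, 404): z = 31.6 + 222.6 + 56.16 = 310.4 m.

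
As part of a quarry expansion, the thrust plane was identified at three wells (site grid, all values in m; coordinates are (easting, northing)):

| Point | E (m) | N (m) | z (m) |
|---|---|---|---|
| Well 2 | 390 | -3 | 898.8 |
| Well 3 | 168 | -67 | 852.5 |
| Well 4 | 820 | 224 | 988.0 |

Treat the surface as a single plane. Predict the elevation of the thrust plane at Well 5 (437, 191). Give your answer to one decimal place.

Let the plane be z = a·E + b·N + c.
Well 3−Well 2: −222a − 64b = −46.3;  Well 4−Well 2: 430a + 227b = 89.2.
Solving gives a = 0.20990, b = −0.00466.
Then c = 898.8 − a·390 − b·-3 = 816.92.
At (437, 191): z = 91.7 − 0.9 + 816.92 = 907.8 m.

907.8 m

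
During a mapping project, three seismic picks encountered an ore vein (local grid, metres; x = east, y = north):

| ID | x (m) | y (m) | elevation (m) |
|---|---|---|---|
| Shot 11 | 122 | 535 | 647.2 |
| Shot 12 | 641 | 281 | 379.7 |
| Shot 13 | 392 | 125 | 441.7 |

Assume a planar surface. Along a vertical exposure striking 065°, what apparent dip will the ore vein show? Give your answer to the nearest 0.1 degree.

14.6°

Two edge vectors: Shot 11→Shot 12 = (519, -254, -267.5), Shot 11→Shot 13 = (270, -410, -205.5).
Normal n = (Shot 11→Shot 12) × (Shot 11→Shot 13) = (-57478, 34429.5, -144210).
So ∂z/∂x = −n_x/n_z = −0.39857 and ∂z/∂y = −n_y/n_z = 0.23875.
Unit vector along 065° is (sin 65°, cos 65°) = (0.9063, 0.4226).
Slope in that direction = a·(0.9063) + b·(0.4226) = −0.26033.
Apparent dip = arctan|0.26033| = 14.6° (true dip is 24.9°, so apparent ≤ true as expected).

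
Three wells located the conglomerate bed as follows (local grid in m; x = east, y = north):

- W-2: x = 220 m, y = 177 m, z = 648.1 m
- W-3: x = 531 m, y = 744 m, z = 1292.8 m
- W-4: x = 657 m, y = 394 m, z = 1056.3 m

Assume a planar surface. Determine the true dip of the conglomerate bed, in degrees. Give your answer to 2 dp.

44.93°

Let the plane be z = a·x + b·y + c.
W-3−W-2: 311a + 567b = 644.7;  W-4−W-2: 437a + 217b = 408.2.
Solving gives a = 0.50778, b = 0.85852.
Gradient magnitude |∇z| = √(a² + b²) = √(0.25785 + 0.73705) = 0.99744.
True dip = arctan(0.99744) = 44.93°, dipping toward SSW (azimuth ≈ 211°).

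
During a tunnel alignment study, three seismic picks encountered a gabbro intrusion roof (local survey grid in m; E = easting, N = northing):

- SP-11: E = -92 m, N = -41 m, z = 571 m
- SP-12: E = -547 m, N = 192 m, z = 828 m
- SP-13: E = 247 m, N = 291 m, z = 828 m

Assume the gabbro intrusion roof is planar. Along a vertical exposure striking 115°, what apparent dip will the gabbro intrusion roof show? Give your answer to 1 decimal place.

Two edge vectors: SP-11→SP-12 = (-455, 233, 257), SP-11→SP-13 = (339, 332, 257).
Normal n = (SP-11→SP-12) × (SP-11→SP-13) = (-25443, 204058, -230047).
So ∂z/∂E = −n_x/n_z = −0.11060 and ∂z/∂N = −n_y/n_z = 0.88703.
Unit vector along 115° is (sin 115°, cos 115°) = (0.9063, -0.4226).
Slope in that direction = a·(0.9063) + b·(-0.4226) = −0.47511.
Apparent dip = arctan|0.47511| = 25.4° (true dip is 41.8°, so apparent ≤ true as expected).

25.4°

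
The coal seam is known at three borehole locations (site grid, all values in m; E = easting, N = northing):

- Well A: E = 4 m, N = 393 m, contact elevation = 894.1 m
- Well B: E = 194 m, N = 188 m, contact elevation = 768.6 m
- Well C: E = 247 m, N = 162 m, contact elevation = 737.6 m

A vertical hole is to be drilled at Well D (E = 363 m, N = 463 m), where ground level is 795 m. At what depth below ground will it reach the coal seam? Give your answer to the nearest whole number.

79 m

Let the plane be z = a·E + b·N + c.
Well B−Well A: 190a − 205b = −125.5;  Well C−Well A: 243a − 231b = −156.5.
Solving gives a = −0.52186, b = 0.12852.
Then c = 894.1 − a·4 − b·393 = 845.68.
At (363, 463): z_contact = −189.4 + 59.5 + 845.68 = 715.8 m.
Depth below ground = 795 − 715.8 = 79 m.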